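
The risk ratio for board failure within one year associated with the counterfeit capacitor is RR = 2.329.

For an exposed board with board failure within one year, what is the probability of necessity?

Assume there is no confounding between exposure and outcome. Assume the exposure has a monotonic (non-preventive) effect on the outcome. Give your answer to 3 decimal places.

Under exogeneity and monotonicity, PN = (RR − 1) / RR = 1 − 1/RR.
PN = (2.329 − 1) / 2.329 = 1.329 / 2.329 ≈ 0.5706

PN ≈ 0.571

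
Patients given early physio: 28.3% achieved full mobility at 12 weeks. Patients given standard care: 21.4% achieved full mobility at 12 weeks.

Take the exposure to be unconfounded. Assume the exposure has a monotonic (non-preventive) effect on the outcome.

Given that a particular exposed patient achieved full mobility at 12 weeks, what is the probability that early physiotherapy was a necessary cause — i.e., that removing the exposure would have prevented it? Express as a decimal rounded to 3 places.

PN ≈ 0.244

p₁ = 0.283, p₀ = 0.214.
Under exogeneity and monotonicity, PN = (p₁ − p₀) / p₁.
PN = (0.283 − 0.214) / 0.283 = 0.069 / 0.283 ≈ 0.2438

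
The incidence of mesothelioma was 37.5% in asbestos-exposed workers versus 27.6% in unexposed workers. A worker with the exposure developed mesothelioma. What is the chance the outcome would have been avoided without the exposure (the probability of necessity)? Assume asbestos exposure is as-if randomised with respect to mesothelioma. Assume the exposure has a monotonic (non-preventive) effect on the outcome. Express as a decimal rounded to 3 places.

PN ≈ 0.264

p₁ = 0.375, p₀ = 0.276.
Under exogeneity and monotonicity, PN = (p₁ − p₀) / p₁.
PN = (0.375 − 0.276) / 0.375 = 0.099 / 0.375 ≈ 0.2640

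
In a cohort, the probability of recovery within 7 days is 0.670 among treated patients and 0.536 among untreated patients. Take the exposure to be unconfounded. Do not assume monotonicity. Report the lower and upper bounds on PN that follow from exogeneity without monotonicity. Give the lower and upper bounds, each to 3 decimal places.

Let p₁ = 0.67, p₀ = 0.536.
Under exogeneity alone the bounds on PN are max{0,(p₁−p₀)/p₁} ≤ PN ≤ min{1,(1−p₀)/p₁}.
  lower = (p₁ − p₀)/p₁ = 0.134 / 0.67 ≈ 0.2000
  upper = min{1, (1 − p₀)/p₁} = 0.464 / 0.67 ≈ 0.6925

0.200 ≤ PN ≤ 0.693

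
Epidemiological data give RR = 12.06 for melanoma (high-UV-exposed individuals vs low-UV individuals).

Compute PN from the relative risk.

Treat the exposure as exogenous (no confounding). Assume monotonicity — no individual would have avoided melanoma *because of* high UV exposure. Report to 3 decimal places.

PN ≈ 0.917

Under exogeneity and monotonicity, PN = (RR − 1) / RR = 1 − 1/RR.
PN = (12.06 − 1) / 12.06 = 11.06 / 12.06 ≈ 0.9171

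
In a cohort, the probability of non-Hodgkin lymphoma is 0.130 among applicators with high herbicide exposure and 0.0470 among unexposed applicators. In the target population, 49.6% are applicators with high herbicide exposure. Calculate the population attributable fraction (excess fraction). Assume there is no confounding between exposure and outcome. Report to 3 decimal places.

PAF ≈ 0.467

Let p₁ = 0.13, p₀ = 0.047.
Overall risk P(Y=1) = π·p₁ + (1−π)·p₀ = 0.496×0.13 + 0.504×0.047 = 0.088168.
Under exogeneity, PAF = [P(Y=1) − p₀] / P(Y=1).
PAF = (0.088168 − 0.047) / 0.088168 ≈ 0.4669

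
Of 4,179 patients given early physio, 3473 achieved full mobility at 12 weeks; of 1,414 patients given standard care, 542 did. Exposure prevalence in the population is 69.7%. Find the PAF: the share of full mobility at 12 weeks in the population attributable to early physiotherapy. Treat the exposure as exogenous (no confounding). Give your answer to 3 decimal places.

PAF ≈ 0.449

p₁ = P(outcome | exposed) = 3473/4179 = 0.83106
p₀ = P(outcome | unexposed) = 542/1414 = 0.38331
Overall risk P(Y=1) = π·p₁ + (1−π)·p₀ = 0.697×0.83106 + 0.303×0.38331 = 0.69539.
Under exogeneity, PAF = [P(Y=1) − p₀] / P(Y=1).
PAF = (0.69539 − 0.38331) / 0.69539 ≈ 0.4488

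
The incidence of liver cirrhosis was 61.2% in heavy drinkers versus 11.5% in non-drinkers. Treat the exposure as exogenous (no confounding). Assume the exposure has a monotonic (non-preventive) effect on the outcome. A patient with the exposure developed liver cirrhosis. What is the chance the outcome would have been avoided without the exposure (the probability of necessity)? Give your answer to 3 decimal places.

PN ≈ 0.812

p₁ = 0.612, p₀ = 0.115.
Under exogeneity and monotonicity, PN = (p₁ − p₀) / p₁.
PN = (0.612 − 0.115) / 0.612 = 0.497 / 0.612 ≈ 0.8121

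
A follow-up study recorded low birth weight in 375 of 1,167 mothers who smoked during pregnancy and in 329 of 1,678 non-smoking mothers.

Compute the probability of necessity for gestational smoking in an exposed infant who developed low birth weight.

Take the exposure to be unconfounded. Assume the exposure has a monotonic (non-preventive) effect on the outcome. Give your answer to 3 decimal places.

p₁ = P(outcome | exposed) = 375/1167 = 0.32134
p₀ = P(outcome | unexposed) = 329/1678 = 0.19607
Under exogeneity and monotonicity, PN = (p₁ − p₀) / p₁.
PN = (0.32134 − 0.19607) / 0.32134 = 0.12527 / 0.32134 ≈ 0.3898

PN ≈ 0.390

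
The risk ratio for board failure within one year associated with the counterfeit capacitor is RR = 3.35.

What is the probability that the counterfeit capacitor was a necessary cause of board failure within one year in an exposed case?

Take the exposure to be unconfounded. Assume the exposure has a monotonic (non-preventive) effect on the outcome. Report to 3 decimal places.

PN ≈ 0.701

Under exogeneity and monotonicity, PN = (RR − 1) / RR = 1 − 1/RR.
PN = (3.35 − 1) / 3.35 = 2.35 / 3.35 ≈ 0.7015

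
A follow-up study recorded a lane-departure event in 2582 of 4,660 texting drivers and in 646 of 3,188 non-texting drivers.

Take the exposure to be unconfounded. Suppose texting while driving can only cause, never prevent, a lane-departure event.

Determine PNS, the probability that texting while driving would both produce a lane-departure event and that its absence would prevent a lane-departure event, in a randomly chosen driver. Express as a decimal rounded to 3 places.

PNS ≈ 0.351

p₁ = P(outcome | exposed) = 2582/4660 = 0.55408
p₀ = P(outcome | unexposed) = 646/3188 = 0.20263
Under exogeneity and monotonicity, PNS = p₁ − p₀.
PNS = 0.55408 − 0.20263 = 0.35144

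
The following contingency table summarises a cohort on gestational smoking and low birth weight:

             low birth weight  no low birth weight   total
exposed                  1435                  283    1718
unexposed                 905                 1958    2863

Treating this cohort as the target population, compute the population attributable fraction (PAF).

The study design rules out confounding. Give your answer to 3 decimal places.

PAF ≈ 0.381

p₁ = P(outcome | exposed) = 1435/1718 = 0.83527
p₀ = P(outcome | unexposed) = 905/2863 = 0.3161
Exposure prevalence π = 1718/4581 = 0.37503; overall risk P(Y=1) = 0.51081.
Under exogeneity, PAF = [P(Y=1) − p₀]/P(Y=1).
PAF = (0.51081 − 0.3161) / 0.51081 ≈ 0.3812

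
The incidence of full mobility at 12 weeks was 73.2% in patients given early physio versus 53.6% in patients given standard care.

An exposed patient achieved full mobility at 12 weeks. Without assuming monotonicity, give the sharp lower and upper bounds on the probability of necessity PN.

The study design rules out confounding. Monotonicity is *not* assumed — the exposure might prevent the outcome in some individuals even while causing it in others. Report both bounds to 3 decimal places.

0.268 ≤ PN ≤ 0.634

p₁ = 0.732, p₀ = 0.536.
Under exogeneity alone the bounds on PN are max{0,(p₁−p₀)/p₁} ≤ PN ≤ min{1,(1−p₀)/p₁}.
  lower = (p₁ − p₀)/p₁ = 0.196 / 0.732 ≈ 0.2678
  upper = min{1, (1 − p₀)/p₁} = 0.464 / 0.732 ≈ 0.6339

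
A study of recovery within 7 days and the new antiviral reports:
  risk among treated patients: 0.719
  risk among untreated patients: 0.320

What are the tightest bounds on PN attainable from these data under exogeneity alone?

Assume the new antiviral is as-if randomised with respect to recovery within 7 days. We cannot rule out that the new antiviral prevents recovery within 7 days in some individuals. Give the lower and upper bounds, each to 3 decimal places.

Let p₁ = 0.719, p₀ = 0.32.
Under exogeneity alone the bounds on PN are max{0,(p₁−p₀)/p₁} ≤ PN ≤ min{1,(1−p₀)/p₁}.
  lower = (p₁ − p₀)/p₁ = 0.399 / 0.719 ≈ 0.5549
  upper = min{1, (1 − p₀)/p₁} = 0.68 / 0.719 ≈ 0.9458

0.555 ≤ PN ≤ 0.946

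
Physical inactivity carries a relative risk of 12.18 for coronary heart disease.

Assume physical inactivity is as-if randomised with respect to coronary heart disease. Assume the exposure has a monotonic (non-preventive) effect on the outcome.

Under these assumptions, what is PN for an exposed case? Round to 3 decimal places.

Under exogeneity and monotonicity, PN = (RR − 1) / RR = 1 − 1/RR.
PN = (12.18 − 1) / 12.18 = 11.18 / 12.18 ≈ 0.9179

PN ≈ 0.918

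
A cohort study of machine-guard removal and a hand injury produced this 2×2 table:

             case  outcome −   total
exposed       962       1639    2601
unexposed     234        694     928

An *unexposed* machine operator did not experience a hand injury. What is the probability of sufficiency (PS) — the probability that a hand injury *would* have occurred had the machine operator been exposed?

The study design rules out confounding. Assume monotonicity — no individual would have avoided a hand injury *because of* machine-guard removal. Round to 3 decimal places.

p₁ = P(outcome | exposed) = 962/2601 = 0.36986
p₀ = P(outcome | unexposed) = 234/928 = 0.25216
Under exogeneity and monotonicity, PS = (p₁ − p₀) / (1 − p₀).
PS = (0.36986 − 0.25216) / (1 − 0.25216) = 0.1177 / 0.74784 ≈ 0.1574

PS ≈ 0.157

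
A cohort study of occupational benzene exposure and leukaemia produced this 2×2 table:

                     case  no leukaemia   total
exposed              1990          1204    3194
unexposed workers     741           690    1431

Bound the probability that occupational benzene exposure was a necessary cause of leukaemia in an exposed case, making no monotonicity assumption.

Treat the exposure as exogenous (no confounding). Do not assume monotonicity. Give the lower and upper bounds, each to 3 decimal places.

p₁ = P(outcome | exposed) = 1990/3194 = 0.62304
p₀ = P(outcome | unexposed) = 741/1431 = 0.51782
Under exogeneity alone the bounds on PN are max{0,(p₁−p₀)/p₁} ≤ PN ≤ min{1,(1−p₀)/p₁}.
  lower = (p₁ − p₀)/p₁ = 0.10522 / 0.62304 ≈ 0.1689
  upper = min{1, (1 − p₀)/p₁} = 0.48218 / 0.62304 ≈ 0.7739

0.169 ≤ PN ≤ 0.774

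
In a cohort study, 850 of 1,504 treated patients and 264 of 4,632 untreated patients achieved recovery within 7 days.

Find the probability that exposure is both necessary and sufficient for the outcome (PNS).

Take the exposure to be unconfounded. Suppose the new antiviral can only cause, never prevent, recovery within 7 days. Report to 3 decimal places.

p₁ = P(outcome | exposed) = 850/1504 = 0.56516
p₀ = P(outcome | unexposed) = 264/4632 = 0.056995
Under exogeneity and monotonicity, PNS = p₁ − p₀.
PNS = 0.56516 − 0.056995 = 0.50816

PNS ≈ 0.508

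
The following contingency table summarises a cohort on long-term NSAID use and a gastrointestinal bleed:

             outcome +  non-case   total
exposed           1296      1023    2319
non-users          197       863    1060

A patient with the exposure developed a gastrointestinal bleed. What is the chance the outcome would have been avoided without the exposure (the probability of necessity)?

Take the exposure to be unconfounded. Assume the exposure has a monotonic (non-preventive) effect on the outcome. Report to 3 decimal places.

PN ≈ 0.667

p₁ = P(outcome | exposed) = 1296/2319 = 0.55886
p₀ = P(outcome | unexposed) = 197/1060 = 0.18585
Under exogeneity and monotonicity, PN = (p₁ − p₀) / p₁.
PN = (0.55886 − 0.18585) / 0.55886 = 0.37301 / 0.55886 ≈ 0.6675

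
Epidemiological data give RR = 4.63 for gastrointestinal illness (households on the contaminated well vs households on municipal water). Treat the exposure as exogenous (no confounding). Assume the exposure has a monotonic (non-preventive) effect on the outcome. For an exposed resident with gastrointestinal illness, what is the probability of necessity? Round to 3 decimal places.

PN ≈ 0.784

Under exogeneity and monotonicity, PN = (RR − 1) / RR = 1 − 1/RR.
PN = (4.63 − 1) / 4.63 = 3.63 / 4.63 ≈ 0.7840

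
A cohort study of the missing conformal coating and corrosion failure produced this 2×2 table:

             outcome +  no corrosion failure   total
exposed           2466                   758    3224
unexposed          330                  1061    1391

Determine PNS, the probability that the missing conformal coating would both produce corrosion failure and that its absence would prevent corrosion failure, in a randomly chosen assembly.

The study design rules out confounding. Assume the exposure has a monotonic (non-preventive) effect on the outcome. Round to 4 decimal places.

PNS ≈ 0.5276

p₁ = P(outcome | exposed) = 2466/3224 = 0.76489
p₀ = P(outcome | unexposed) = 330/1391 = 0.23724
Under exogeneity and monotonicity, PNS = p₁ − p₀.
PNS = 0.76489 − 0.23724 = 0.52765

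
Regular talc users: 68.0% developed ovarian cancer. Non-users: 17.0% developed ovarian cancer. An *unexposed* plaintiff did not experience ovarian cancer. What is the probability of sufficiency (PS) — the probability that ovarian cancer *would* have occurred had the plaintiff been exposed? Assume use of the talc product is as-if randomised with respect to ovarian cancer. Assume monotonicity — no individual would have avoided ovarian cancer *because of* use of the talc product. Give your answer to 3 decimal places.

p₁ = 0.68, p₀ = 0.17.
Under exogeneity and monotonicity, PS = (p₁ − p₀) / (1 − p₀).
PS = (0.68 − 0.17) / (1 − 0.17) = 0.51 / 0.83 ≈ 0.6145

PS ≈ 0.614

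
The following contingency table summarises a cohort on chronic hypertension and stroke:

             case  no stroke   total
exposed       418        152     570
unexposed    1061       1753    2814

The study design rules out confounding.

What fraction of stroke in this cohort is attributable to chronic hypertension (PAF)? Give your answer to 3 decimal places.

PAF ≈ 0.137

p₁ = P(outcome | exposed) = 418/570 = 0.73333
p₀ = P(outcome | unexposed) = 1061/2814 = 0.37704
Exposure prevalence π = 570/3384 = 0.16844; overall risk P(Y=1) = 0.43706.
Under exogeneity, PAF = [P(Y=1) − p₀]/P(Y=1).
PAF = (0.43706 − 0.37704) / 0.43706 ≈ 0.1373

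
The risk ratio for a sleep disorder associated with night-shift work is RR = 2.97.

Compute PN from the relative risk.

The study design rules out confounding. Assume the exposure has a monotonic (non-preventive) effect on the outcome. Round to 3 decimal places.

Under exogeneity and monotonicity, PN = (RR − 1) / RR = 1 − 1/RR.
PN = (2.97 − 1) / 2.97 = 1.97 / 2.97 ≈ 0.6633

PN ≈ 0.663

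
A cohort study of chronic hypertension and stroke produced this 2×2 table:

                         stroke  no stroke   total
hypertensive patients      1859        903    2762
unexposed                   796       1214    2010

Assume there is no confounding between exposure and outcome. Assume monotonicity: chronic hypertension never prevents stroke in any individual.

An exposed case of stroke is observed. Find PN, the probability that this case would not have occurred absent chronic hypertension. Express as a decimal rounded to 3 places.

PN ≈ 0.412

p₁ = P(outcome | exposed) = 1859/2762 = 0.67306
p₀ = P(outcome | unexposed) = 796/2010 = 0.39602
Under exogeneity and monotonicity, PN = (p₁ − p₀)/p₁.
PN = (0.67306 − 0.39602) / 0.67306 ≈ 0.4116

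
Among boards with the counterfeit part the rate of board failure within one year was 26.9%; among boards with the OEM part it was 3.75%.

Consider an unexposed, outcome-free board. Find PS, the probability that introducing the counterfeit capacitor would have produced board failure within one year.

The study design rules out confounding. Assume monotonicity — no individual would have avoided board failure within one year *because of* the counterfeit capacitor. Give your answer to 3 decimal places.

p₁ = 0.269, p₀ = 0.0375.
Under exogeneity and monotonicity, PS = (p₁ − p₀) / (1 − p₀).
PS = (0.269 − 0.0375) / (1 − 0.0375) = 0.2315 / 0.9625 ≈ 0.2405

PS ≈ 0.241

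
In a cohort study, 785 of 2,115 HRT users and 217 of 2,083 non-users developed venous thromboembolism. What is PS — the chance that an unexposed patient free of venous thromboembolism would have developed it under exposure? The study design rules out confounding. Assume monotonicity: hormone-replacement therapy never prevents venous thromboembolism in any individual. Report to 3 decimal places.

p₁ = P(outcome | exposed) = 785/2115 = 0.37116
p₀ = P(outcome | unexposed) = 217/2083 = 0.10418
Under exogeneity and monotonicity, PS = (p₁ − p₀) / (1 − p₀).
PS = (0.37116 − 0.10418) / (1 − 0.10418) = 0.26698 / 0.89582 ≈ 0.2980

PS ≈ 0.298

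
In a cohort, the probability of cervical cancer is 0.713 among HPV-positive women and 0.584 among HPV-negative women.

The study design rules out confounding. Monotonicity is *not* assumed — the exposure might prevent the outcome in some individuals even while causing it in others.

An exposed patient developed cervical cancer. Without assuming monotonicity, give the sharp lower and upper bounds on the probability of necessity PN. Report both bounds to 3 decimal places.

Let p₁ = 0.713, p₀ = 0.584.
Under exogeneity alone the bounds on PN are max{0,(p₁−p₀)/p₁} ≤ PN ≤ min{1,(1−p₀)/p₁}.
  lower = (p₁ − p₀)/p₁ = 0.129 / 0.713 ≈ 0.1809
  upper = min{1, (1 − p₀)/p₁} = 0.416 / 0.713 ≈ 0.5835

0.181 ≤ PN ≤ 0.583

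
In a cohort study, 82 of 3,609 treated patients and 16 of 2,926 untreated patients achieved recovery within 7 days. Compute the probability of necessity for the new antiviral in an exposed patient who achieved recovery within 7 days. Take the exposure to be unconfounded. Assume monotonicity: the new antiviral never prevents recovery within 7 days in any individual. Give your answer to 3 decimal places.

PN ≈ 0.759

p₁ = P(outcome | exposed) = 82/3609 = 0.022721
p₀ = P(outcome | unexposed) = 16/2926 = 0.0054682
Under exogeneity and monotonicity, PN = (p₁ − p₀) / p₁.
PN = (0.022721 − 0.0054682) / 0.022721 = 0.017253 / 0.022721 ≈ 0.7593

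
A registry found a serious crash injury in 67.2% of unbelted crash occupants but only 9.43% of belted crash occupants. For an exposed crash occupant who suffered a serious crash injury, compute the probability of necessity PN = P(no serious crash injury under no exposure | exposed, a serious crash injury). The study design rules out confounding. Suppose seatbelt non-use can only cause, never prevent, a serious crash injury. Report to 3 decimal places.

p₁ = 0.672, p₀ = 0.0943.
Under exogeneity and monotonicity, PN = (p₁ − p₀) / p₁.
PN = (0.672 − 0.0943) / 0.672 = 0.5777 / 0.672 ≈ 0.8597

PN ≈ 0.860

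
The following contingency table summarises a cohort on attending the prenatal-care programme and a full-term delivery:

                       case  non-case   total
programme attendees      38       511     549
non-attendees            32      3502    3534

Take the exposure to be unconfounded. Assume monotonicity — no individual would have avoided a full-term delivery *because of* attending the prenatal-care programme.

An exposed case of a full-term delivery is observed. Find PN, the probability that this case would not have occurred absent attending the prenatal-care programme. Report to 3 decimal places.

PN ≈ 0.869

p₁ = P(outcome | exposed) = 38/549 = 0.069217
p₀ = P(outcome | unexposed) = 32/3534 = 0.0090549
Under exogeneity and monotonicity, PN = (p₁ − p₀) / p₁.
PN = (0.069217 − 0.0090549) / 0.069217 = 0.060162 / 0.069217 ≈ 0.8692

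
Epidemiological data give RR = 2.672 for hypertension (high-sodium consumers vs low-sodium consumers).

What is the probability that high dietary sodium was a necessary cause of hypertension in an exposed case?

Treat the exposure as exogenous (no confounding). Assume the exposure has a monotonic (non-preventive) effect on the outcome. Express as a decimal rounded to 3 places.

PN ≈ 0.626

Under exogeneity and monotonicity, PN = (RR − 1) / RR = 1 − 1/RR.
PN = (2.672 − 1) / 2.672 = 1.672 / 2.672 ≈ 0.6257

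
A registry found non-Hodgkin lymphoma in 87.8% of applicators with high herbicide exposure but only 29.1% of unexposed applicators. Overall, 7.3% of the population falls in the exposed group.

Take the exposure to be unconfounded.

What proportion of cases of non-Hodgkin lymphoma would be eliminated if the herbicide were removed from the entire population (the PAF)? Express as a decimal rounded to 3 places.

p₁ = 0.878, p₀ = 0.291.
Overall risk P(Y=1) = π·p₁ + (1−π)·p₀ = 0.073×0.878 + 0.927×0.291 = 0.33385.
Under exogeneity, PAF = [P(Y=1) − p₀] / P(Y=1).
PAF = (0.33385 − 0.291) / 0.33385 ≈ 0.1284

PAF ≈ 0.128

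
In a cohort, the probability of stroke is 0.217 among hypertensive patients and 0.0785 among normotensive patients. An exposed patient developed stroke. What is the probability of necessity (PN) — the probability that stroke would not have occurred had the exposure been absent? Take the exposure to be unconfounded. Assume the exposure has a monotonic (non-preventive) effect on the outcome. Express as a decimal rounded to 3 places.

Let p₁ = 0.217, p₀ = 0.0785.
Under exogeneity and monotonicity, PN = (p₁ − p₀) / p₁.
PN = (0.217 − 0.0785) / 0.217 = 0.1385 / 0.217 ≈ 0.6382

PN ≈ 0.638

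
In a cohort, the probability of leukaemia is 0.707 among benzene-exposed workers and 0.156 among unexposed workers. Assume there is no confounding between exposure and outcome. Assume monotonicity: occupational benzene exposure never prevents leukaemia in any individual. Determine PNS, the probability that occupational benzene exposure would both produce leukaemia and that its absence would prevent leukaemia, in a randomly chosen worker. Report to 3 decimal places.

Let p₁ = 0.707, p₀ = 0.156.
Under exogeneity and monotonicity, PNS = p₁ − p₀.
PNS = 0.707 − 0.156 = 0.551

PNS ≈ 0.551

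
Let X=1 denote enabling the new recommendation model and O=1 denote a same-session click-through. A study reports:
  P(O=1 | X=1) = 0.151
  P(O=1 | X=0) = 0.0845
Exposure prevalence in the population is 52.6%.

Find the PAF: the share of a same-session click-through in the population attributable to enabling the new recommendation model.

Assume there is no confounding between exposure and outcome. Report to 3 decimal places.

PAF ≈ 0.293

Let p₁ = 0.151, p₀ = 0.0845.
Overall risk P(Y=1) = π·p₁ + (1−π)·p₀ = 0.526×0.151 + 0.474×0.0845 = 0.11948.
Under exogeneity, PAF = [P(Y=1) − p₀] / P(Y=1).
PAF = (0.11948 − 0.0845) / 0.11948 ≈ 0.2928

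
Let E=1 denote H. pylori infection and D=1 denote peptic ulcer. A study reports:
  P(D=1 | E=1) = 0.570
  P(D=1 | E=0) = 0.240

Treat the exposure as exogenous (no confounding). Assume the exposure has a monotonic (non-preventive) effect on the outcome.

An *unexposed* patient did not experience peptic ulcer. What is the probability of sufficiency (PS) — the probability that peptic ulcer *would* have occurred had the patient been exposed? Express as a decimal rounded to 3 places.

PS ≈ 0.434

Let p₁ = 0.57, p₀ = 0.24.
Under exogeneity and monotonicity, PS = (p₁ − p₀) / (1 − p₀).
PS = (0.57 − 0.24) / (1 − 0.24) = 0.33 / 0.76 ≈ 0.4342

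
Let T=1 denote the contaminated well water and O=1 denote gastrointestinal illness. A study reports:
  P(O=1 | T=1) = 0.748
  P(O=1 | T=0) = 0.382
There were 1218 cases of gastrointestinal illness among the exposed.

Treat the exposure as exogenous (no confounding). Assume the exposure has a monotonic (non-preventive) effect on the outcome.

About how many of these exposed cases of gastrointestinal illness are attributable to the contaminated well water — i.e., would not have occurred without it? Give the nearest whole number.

about 596 cases

Let p₁ = 0.748, p₀ = 0.382.
PN = (p₁ − p₀)/p₁ = (0.748 − 0.382) / 0.748 ≈ 0.48930.
Attributable cases ≈ PN × (exposed cases) = 0.48930 × 1218 ≈ 595.97.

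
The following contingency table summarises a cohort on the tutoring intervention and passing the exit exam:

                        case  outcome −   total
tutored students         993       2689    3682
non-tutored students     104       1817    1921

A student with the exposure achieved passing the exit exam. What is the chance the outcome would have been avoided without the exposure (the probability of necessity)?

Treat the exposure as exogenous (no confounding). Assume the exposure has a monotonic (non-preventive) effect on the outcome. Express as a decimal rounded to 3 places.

PN ≈ 0.799

p₁ = P(outcome | exposed) = 993/3682 = 0.26969
p₀ = P(outcome | unexposed) = 104/1921 = 0.054138
Under exogeneity and monotonicity, PN = (p₁ − p₀) / p₁.
PN = (0.26969 − 0.054138) / 0.26969 = 0.21555 / 0.26969 ≈ 0.7993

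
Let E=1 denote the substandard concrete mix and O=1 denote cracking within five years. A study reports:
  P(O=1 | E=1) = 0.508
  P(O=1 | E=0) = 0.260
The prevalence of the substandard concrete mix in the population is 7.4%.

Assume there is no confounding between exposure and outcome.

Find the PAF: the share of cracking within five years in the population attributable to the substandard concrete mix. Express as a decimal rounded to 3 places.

PAF ≈ 0.066

Let p₁ = 0.508, p₀ = 0.26.
Overall risk P(Y=1) = π·p₁ + (1−π)·p₀ = 0.074×0.508 + 0.926×0.26 = 0.27835.
Under exogeneity, PAF = [P(Y=1) − p₀] / P(Y=1).
PAF = (0.27835 − 0.26) / 0.27835 ≈ 0.0659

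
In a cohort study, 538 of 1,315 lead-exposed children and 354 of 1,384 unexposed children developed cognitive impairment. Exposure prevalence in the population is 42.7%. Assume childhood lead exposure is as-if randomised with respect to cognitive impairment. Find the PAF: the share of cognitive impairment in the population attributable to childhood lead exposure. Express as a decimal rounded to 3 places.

PAF ≈ 0.204

p₁ = P(outcome | exposed) = 538/1315 = 0.40913
p₀ = P(outcome | unexposed) = 354/1384 = 0.25578
Overall risk P(Y=1) = π·p₁ + (1−π)·p₀ = 0.427×0.40913 + 0.573×0.25578 = 0.32126.
Under exogeneity, PAF = [P(Y=1) − p₀] / P(Y=1).
PAF = (0.32126 − 0.25578) / 0.32126 ≈ 0.2038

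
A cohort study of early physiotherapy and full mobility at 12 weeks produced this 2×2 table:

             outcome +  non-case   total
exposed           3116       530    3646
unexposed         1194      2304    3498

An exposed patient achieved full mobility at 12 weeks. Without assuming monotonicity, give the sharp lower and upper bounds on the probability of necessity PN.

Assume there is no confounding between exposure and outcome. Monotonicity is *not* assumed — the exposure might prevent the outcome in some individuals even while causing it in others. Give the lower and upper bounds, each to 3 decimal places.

0.601 ≤ PN ≤ 0.771

p₁ = P(outcome | exposed) = 3116/3646 = 0.85464
p₀ = P(outcome | unexposed) = 1194/3498 = 0.34134
Under exogeneity alone the bounds on PN are max{0,(p₁−p₀)/p₁} ≤ PN ≤ min{1,(1−p₀)/p₁}.
  lower = (p₁ − p₀)/p₁ = 0.5133 / 0.85464 ≈ 0.6006
  upper = min{1, (1 − p₀)/p₁} = 0.65866 / 0.85464 ≈ 0.7707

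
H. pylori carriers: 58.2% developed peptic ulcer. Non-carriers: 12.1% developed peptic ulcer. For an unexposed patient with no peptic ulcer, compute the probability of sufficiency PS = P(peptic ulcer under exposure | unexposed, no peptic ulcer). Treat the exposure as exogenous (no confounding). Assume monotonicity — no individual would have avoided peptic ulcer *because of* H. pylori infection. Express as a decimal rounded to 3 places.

PS ≈ 0.524

p₁ = 0.582, p₀ = 0.121.
Under exogeneity and monotonicity, PS = (p₁ − p₀) / (1 − p₀).
PS = (0.582 − 0.121) / (1 − 0.121) = 0.461 / 0.879 ≈ 0.5245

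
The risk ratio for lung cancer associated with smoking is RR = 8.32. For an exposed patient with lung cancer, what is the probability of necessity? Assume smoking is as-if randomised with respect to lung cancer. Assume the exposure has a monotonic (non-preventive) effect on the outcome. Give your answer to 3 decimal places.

Under exogeneity and monotonicity, PN = (RR − 1) / RR = 1 − 1/RR.
PN = (8.32 − 1) / 8.32 = 7.32 / 8.32 ≈ 0.8798

PN ≈ 0.880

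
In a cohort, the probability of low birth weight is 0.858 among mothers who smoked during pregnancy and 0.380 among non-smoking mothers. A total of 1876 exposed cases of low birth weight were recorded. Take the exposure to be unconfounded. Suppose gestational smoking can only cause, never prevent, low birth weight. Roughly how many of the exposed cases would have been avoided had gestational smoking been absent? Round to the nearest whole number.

Let p₁ = 0.858, p₀ = 0.38.
PN = (p₁ − p₀)/p₁ = (0.858 − 0.38) / 0.858 ≈ 0.55711.
Attributable cases ≈ PN × (exposed cases) = 0.55711 × 1876 ≈ 1045.14.

about 1045 cases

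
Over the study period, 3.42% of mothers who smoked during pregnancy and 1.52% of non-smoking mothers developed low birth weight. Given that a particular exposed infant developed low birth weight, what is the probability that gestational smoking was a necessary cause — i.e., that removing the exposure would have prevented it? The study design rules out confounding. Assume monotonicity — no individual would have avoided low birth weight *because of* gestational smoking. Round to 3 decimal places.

PN ≈ 0.556

p₁ = 0.0342, p₀ = 0.0152.
Under exogeneity and monotonicity, PN = (p₁ − p₀) / p₁.
PN = (0.0342 − 0.0152) / 0.0342 = 0.019 / 0.0342 ≈ 0.5556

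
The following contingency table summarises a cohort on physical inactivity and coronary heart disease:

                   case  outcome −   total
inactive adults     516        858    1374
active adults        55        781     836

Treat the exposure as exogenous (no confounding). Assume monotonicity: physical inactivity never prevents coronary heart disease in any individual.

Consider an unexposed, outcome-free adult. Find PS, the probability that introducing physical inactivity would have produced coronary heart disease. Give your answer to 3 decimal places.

PS ≈ 0.332

p₁ = P(outcome | exposed) = 516/1374 = 0.37555
p₀ = P(outcome | unexposed) = 55/836 = 0.065789
Under exogeneity and monotonicity, PS = (p₁ − p₀) / (1 − p₀).
PS = (0.37555 − 0.065789) / (1 − 0.065789) = 0.30976 / 0.93421 ≈ 0.3316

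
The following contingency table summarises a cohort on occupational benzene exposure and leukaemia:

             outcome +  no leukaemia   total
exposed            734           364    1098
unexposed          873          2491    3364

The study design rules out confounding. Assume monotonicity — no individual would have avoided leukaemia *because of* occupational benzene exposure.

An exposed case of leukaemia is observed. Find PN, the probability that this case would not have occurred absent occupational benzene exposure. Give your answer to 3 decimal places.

p₁ = P(outcome | exposed) = 734/1098 = 0.66849
p₀ = P(outcome | unexposed) = 873/3364 = 0.25951
Under exogeneity and monotonicity, PN = (p₁ − p₀)/p₁.
PN = (0.66849 − 0.25951) / 0.66849 ≈ 0.6118

PN ≈ 0.612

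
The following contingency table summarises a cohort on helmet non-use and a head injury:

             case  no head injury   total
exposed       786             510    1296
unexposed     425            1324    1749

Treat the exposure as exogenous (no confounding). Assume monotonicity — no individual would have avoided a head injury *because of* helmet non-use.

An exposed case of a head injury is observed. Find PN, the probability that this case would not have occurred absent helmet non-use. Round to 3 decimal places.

PN ≈ 0.599

p₁ = P(outcome | exposed) = 786/1296 = 0.60648
p₀ = P(outcome | unexposed) = 425/1749 = 0.243
Under exogeneity and monotonicity, PN = (p₁ − p₀) / p₁.
PN = (0.60648 − 0.243) / 0.60648 = 0.36349 / 0.60648 ≈ 0.5993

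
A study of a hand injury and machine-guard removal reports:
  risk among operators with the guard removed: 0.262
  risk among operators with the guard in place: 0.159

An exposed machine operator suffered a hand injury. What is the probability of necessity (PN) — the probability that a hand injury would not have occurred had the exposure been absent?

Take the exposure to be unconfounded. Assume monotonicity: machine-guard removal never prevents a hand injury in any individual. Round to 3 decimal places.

Let p₁ = 0.262, p₀ = 0.159.
Under exogeneity and monotonicity, PN = (p₁ − p₀) / p₁.
PN = (0.262 − 0.159) / 0.262 = 0.103 / 0.262 ≈ 0.3931

PN ≈ 0.393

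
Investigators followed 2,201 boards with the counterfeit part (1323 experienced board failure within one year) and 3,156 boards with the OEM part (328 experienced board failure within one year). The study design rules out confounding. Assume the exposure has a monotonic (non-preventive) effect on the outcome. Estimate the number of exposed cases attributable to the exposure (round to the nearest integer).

p₁ = P(outcome | exposed) = 1323/2201 = 0.60109
p₀ = P(outcome | unexposed) = 328/3156 = 0.10393
PN = (p₁ − p₀)/p₁ = (0.60109 − 0.10393) / 0.60109 ≈ 0.82710.
Attributable cases ≈ PN × (exposed cases) = 0.82710 × 1323 ≈ 1094.25.

about 1094 cases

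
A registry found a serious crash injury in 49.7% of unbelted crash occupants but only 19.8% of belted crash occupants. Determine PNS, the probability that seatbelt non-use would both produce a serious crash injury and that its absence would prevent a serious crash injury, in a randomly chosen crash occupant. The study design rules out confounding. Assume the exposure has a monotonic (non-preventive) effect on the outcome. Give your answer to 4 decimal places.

p₁ = 0.497, p₀ = 0.198.
Under exogeneity and monotonicity, PNS = p₁ − p₀.
PNS = 0.497 − 0.198 = 0.299

PNS ≈ 0.2990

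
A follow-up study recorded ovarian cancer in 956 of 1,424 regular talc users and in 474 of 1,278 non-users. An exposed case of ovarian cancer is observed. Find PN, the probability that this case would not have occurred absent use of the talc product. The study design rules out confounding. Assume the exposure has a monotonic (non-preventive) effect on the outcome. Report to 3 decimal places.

PN ≈ 0.448

p₁ = P(outcome | exposed) = 956/1424 = 0.67135
p₀ = P(outcome | unexposed) = 474/1278 = 0.37089
Under exogeneity and monotonicity, PN = (p₁ − p₀) / p₁.
PN = (0.67135 − 0.37089) / 0.67135 = 0.30046 / 0.67135 ≈ 0.4475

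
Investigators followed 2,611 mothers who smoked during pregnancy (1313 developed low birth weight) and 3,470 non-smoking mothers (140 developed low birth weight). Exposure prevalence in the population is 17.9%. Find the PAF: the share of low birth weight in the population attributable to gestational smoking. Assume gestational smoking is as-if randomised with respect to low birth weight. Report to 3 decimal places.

PAF ≈ 0.672

p₁ = P(outcome | exposed) = 1313/2611 = 0.50287
p₀ = P(outcome | unexposed) = 140/3470 = 0.040346
Overall risk P(Y=1) = π·p₁ + (1−π)·p₀ = 0.179×0.50287 + 0.821×0.040346 = 0.12314.
Under exogeneity, PAF = [P(Y=1) − p₀] / P(Y=1).
PAF = (0.12314 − 0.040346) / 0.12314 ≈ 0.6724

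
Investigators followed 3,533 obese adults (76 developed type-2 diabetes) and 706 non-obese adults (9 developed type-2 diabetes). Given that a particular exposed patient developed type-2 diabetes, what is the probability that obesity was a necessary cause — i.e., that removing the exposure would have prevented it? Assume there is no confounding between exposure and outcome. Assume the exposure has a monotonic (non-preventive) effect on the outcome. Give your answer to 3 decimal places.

p₁ = P(outcome | exposed) = 76/3533 = 0.021511
p₀ = P(outcome | unexposed) = 9/706 = 0.012748
Under exogeneity and monotonicity, PN = (p₁ − p₀) / p₁.
PN = (0.021511 − 0.012748) / 0.021511 = 0.0087636 / 0.021511 ≈ 0.4074

PN ≈ 0.407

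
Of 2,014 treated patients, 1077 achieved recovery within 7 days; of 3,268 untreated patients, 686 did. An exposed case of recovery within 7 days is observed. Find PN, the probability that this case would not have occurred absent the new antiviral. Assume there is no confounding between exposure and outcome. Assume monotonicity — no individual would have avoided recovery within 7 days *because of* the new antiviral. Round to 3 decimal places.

p₁ = P(outcome | exposed) = 1077/2014 = 0.53476
p₀ = P(outcome | unexposed) = 686/3268 = 0.20991
Under exogeneity and monotonicity, PN = (p₁ − p₀) / p₁.
PN = (0.53476 − 0.20991) / 0.53476 = 0.32484 / 0.53476 ≈ 0.6075

PN ≈ 0.607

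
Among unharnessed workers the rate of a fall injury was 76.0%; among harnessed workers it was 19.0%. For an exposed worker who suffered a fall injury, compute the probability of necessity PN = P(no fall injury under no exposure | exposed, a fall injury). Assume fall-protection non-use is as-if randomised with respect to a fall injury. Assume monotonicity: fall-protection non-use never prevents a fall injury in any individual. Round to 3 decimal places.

PN ≈ 0.750

p₁ = 0.76, p₀ = 0.19.
Under exogeneity and monotonicity, PN = (p₁ − p₀) / p₁.
PN = (0.76 − 0.19) / 0.76 = 0.57 / 0.76 ≈ 0.7500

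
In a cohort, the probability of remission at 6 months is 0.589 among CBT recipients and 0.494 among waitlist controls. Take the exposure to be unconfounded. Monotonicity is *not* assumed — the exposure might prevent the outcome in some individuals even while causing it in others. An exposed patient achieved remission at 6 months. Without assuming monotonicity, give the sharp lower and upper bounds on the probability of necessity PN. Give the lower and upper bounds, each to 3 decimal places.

Let p₁ = 0.589, p₀ = 0.494.
Under exogeneity alone the bounds on PN are max{0,(p₁−p₀)/p₁} ≤ PN ≤ min{1,(1−p₀)/p₁}.
  lower = (p₁ − p₀)/p₁ = 0.095 / 0.589 ≈ 0.1613
  upper = min{1, (1 − p₀)/p₁} = 0.506 / 0.589 ≈ 0.8591

0.161 ≤ PN ≤ 0.859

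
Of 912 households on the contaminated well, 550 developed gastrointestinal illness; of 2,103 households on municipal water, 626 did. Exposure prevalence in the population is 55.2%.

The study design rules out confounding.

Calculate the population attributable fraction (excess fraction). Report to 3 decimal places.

PAF ≈ 0.362

p₁ = P(outcome | exposed) = 550/912 = 0.60307
p₀ = P(outcome | unexposed) = 626/2103 = 0.29767
Overall risk P(Y=1) = π·p₁ + (1−π)·p₀ = 0.552×0.60307 + 0.448×0.29767 = 0.46625.
Under exogeneity, PAF = [P(Y=1) − p₀] / P(Y=1).
PAF = (0.46625 − 0.29767) / 0.46625 ≈ 0.3616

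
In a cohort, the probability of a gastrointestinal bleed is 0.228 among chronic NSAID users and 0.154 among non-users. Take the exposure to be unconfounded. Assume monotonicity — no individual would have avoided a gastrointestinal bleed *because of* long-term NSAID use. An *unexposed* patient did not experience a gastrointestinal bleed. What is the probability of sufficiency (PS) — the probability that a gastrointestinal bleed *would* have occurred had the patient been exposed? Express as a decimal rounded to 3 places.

PS ≈ 0.087

Let p₁ = 0.228, p₀ = 0.154.
Under exogeneity and monotonicity, PS = (p₁ − p₀) / (1 − p₀).
PS = (0.228 − 0.154) / (1 − 0.154) = 0.074 / 0.846 ≈ 0.0875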